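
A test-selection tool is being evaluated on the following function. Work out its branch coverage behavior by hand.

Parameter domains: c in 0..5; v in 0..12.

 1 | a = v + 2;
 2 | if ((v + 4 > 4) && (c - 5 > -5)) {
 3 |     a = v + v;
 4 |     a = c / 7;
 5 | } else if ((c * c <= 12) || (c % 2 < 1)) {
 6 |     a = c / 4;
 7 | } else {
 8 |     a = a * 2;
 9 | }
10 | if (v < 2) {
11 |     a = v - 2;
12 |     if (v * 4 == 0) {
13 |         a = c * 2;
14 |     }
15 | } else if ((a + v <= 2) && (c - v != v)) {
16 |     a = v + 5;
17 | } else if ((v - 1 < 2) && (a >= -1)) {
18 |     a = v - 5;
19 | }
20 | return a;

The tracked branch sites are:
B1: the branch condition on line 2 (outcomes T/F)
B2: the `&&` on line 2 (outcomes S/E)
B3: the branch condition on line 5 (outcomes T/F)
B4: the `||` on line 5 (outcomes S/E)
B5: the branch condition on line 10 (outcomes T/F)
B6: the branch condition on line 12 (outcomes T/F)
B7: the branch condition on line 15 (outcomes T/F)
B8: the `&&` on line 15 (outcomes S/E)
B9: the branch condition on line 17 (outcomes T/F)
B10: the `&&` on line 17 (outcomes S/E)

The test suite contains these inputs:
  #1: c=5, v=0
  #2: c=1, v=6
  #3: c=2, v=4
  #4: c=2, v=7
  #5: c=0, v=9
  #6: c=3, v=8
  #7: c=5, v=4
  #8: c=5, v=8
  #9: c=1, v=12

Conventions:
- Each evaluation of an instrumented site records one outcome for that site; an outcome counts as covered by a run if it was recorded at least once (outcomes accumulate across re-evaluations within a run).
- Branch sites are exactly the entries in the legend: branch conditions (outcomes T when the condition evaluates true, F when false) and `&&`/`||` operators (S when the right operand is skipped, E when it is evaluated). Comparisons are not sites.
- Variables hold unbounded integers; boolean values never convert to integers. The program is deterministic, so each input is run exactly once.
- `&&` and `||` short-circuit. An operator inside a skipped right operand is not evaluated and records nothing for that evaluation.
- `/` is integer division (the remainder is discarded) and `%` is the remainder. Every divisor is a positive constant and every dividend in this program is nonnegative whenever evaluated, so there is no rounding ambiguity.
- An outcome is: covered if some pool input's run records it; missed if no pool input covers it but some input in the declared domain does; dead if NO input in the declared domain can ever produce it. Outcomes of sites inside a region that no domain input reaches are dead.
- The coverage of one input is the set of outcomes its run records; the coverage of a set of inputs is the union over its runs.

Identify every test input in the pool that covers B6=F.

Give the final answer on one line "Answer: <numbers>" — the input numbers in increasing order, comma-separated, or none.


input #1 (c=5, v=0): misses B6=F
input #2 (c=1, v=6): misses B6=F
input #3 (c=2, v=4): misses B6=F
input #4 (c=2, v=7): misses B6=F
input #5 (c=0, v=9): misses B6=F
input #6 (c=3, v=8): misses B6=F
input #7 (c=5, v=4): misses B6=F
input #8 (c=5, v=8): misses B6=F
input #9 (c=1, v=12): misses B6=F
Answer: none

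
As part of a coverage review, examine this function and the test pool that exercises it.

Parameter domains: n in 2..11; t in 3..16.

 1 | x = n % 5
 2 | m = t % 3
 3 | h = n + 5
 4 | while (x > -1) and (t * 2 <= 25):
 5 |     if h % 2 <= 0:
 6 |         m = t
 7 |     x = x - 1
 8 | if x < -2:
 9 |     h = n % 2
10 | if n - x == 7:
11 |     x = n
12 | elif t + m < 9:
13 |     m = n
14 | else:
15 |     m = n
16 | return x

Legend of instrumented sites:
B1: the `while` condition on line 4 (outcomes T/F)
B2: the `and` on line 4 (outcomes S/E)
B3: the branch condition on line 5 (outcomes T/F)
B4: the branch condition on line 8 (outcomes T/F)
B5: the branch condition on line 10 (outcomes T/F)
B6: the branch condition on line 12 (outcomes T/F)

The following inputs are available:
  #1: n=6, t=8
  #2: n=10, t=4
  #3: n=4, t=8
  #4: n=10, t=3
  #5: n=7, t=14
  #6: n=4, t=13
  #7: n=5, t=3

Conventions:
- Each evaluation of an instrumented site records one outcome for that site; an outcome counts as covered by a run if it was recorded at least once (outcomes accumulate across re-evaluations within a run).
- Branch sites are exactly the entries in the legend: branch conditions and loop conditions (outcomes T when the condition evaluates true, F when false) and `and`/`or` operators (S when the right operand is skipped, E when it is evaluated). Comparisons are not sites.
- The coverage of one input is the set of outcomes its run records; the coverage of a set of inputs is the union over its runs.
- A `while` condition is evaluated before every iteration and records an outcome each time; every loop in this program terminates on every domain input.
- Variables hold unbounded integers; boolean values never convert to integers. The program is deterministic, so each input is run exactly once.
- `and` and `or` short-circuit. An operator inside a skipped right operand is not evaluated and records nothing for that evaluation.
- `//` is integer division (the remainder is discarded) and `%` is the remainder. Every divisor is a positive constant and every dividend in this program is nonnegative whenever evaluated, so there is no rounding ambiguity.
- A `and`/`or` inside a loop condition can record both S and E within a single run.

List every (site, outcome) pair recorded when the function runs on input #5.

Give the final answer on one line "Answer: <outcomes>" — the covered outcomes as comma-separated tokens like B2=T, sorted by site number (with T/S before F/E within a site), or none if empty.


Event log for input #5 (n=7, t=14):
  B2->E, B1->F, B4->F, B5->F, B6->F
deduplicating events, the covered set is: B1=F, B2=E, B4=F, B5=F, B6=F
Answer: B1=F, B2=E, B4=F, B5=F, B6=F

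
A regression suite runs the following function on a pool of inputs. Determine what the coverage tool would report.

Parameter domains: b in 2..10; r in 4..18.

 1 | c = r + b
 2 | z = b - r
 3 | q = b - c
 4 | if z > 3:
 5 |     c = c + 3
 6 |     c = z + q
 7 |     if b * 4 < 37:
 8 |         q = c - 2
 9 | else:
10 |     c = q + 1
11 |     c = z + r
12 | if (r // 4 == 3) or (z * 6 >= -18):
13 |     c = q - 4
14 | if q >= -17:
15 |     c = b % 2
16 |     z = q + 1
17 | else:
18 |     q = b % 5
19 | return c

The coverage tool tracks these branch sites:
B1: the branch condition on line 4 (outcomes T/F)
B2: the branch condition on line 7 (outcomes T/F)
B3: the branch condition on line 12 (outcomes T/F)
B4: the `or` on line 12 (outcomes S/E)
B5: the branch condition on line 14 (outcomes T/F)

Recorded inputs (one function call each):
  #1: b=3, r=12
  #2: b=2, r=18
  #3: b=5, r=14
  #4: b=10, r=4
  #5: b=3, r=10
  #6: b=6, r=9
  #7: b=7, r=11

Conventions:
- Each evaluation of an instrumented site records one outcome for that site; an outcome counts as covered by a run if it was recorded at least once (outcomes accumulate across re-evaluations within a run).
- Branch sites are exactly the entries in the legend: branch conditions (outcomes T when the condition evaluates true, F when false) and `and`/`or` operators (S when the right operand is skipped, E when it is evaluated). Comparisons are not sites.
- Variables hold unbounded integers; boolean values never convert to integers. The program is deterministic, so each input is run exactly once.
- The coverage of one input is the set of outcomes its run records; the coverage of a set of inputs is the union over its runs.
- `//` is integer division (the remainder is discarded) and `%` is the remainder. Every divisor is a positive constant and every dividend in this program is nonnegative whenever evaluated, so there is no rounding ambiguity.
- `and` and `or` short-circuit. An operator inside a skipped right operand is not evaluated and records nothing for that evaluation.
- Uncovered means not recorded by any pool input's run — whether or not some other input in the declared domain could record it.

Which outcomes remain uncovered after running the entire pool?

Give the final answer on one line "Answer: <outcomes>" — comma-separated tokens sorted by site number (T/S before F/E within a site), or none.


input #1, b=3, r=12: outcomes B1=F, B3=T, B4=S, B5=T
input #2, b=2, r=18: outcomes B1=F, B3=F, B4=E, B5=F
input #3, b=5, r=14: outcomes B1=F, B3=T, B4=S, B5=T
input #4, b=10, r=4: outcomes B1=T, B2=F, B3=T, B4=E, B5=T
input #5, b=3, r=10: outcomes B1=F, B3=F, B4=E, B5=T
input #6, b=6, r=9: outcomes B1=F, B3=T, B4=E, B5=T
input #7, b=7, r=11: outcomes B1=F, B3=F, B4=E, B5=T
union over the pool: B1=T, B1=F, B2=F, B3=T, B3=F, B4=S, B4=E, B5=T, B5=F
uncovered (1 of 10): B2=T
Answer: B2=T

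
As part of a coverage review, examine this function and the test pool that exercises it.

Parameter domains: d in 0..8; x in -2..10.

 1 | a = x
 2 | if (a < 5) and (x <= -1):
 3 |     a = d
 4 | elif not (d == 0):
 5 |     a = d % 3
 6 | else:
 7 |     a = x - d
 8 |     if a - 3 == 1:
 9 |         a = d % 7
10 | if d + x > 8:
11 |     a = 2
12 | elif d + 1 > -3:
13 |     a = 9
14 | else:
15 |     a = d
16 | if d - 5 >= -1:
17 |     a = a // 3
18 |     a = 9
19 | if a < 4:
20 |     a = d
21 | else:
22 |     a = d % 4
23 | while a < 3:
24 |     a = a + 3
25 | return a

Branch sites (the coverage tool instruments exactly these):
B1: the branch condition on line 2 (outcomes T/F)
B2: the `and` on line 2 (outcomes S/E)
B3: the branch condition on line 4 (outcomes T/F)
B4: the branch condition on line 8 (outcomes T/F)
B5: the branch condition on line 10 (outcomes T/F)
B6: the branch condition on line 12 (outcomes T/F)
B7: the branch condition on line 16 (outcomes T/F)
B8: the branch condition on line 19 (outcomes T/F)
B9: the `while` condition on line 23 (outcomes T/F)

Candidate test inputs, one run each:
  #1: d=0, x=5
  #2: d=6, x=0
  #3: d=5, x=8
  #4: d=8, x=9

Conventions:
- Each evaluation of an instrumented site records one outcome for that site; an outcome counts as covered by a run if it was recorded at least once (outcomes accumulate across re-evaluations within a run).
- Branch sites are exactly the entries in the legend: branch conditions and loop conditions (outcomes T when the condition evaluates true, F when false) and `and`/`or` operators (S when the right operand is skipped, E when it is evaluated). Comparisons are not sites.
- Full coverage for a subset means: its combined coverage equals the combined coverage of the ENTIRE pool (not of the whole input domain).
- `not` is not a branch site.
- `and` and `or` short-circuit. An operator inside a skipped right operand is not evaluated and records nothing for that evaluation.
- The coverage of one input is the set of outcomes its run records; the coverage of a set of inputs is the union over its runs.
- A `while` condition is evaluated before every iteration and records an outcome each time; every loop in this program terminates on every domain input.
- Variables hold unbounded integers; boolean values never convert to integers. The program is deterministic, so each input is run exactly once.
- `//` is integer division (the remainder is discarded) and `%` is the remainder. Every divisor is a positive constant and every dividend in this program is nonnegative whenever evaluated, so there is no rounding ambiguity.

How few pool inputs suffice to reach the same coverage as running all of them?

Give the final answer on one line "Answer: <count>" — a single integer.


input #1, d=0, x=5: outcomes B1=F, B2=S, B3=F, B4=F, B5=F, B6=T, B7=F, B8=F, B9=T, B9=F
input #2, d=6, x=0: outcomes B1=F, B2=E, B3=T, B5=F, B6=T, B7=T, B8=F, B9=T, B9=F
input #3, d=5, x=8: outcomes B1=F, B2=S, B3=T, B5=T, B7=T, B8=F, B9=T, B9=F
input #4, d=8, x=9: outcomes B1=F, B2=S, B3=T, B5=T, B7=T, B8=F, B9=T, B9=F
the full pool covers 14 outcomes: B1=F, B2=S, B2=E, B3=T, B3=F, B4=F, B5=T, B5=F, B6=T, B7=T, B7=F, B8=F, B9=T, B9=F
no size-1 subset reaches all 14 outcomes (best union: 10/14)
no size-2 subset reaches all 14 outcomes (best union: 13/14)
the canonical winner is {1, 2, 3}: size 3, full 14-outcome coverage, earliest index list among size-3 covers
Answer: 3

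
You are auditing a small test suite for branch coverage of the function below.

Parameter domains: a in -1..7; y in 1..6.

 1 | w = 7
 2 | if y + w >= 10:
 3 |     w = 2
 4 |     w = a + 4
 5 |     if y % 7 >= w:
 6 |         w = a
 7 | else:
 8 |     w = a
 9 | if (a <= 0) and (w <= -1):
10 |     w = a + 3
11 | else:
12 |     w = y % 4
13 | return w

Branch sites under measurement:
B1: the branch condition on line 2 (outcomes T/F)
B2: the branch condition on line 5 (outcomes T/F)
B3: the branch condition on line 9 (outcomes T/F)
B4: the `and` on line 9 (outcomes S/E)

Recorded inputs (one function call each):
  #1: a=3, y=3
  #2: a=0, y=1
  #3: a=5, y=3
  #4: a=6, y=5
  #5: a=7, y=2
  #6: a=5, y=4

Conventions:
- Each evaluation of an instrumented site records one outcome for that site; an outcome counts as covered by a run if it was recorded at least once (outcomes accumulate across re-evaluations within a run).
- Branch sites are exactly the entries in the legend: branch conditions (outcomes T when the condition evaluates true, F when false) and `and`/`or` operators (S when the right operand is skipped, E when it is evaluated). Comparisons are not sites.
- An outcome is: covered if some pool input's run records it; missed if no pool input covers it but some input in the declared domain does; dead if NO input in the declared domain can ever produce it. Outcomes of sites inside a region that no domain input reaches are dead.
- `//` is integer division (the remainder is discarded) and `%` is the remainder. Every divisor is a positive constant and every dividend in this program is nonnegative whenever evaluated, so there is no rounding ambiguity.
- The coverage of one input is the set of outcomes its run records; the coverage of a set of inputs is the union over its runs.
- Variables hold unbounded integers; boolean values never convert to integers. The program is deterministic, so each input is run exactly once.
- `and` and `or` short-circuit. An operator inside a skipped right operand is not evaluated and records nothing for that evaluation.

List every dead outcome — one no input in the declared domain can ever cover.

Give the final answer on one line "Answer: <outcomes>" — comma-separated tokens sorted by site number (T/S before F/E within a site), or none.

running all 54 domain inputs and tallying outcomes:
  reachable outcomes have witnesses, e.g. B1=T (e.g. a=-1, y=3), B1=F (e.g. a=-1, y=1), B2=T (e.g. a=-1, y=3), B2=F (e.g. a=0, y=3)

Answer: none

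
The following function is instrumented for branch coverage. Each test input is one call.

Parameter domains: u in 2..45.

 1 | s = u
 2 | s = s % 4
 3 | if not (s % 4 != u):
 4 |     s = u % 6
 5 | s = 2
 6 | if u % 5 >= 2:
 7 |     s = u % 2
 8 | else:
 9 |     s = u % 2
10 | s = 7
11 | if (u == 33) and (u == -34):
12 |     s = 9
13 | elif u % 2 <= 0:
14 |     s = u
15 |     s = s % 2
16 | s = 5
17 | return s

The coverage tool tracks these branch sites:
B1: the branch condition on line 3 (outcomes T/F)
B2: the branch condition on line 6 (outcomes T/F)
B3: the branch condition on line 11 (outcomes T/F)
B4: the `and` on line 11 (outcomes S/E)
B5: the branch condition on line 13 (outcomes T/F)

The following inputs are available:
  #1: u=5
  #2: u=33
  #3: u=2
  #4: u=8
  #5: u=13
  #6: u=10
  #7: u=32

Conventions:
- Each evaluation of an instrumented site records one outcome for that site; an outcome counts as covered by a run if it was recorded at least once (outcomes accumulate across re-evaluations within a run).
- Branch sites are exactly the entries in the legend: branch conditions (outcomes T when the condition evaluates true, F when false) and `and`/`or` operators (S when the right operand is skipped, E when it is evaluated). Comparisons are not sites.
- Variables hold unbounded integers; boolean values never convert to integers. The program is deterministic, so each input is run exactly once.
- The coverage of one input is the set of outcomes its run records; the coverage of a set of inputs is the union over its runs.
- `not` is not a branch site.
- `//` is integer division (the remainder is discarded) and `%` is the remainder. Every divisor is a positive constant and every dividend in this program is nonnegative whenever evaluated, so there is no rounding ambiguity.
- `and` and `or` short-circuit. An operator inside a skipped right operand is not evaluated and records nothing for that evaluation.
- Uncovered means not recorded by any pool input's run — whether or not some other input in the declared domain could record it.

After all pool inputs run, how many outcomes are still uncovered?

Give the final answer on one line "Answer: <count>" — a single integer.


test 1 (u=5) hits B1=F, B2=F, B3=F, B4=S, B5=F
test 2 (u=33) hits B1=F, B2=T, B3=F, B4=E, B5=F
test 3 (u=2) hits B1=T, B2=T, B3=F, B4=S, B5=T
test 4 (u=8) hits B1=F, B2=T, B3=F, B4=S, B5=T
test 5 (u=13) hits B1=F, B2=T, B3=F, B4=S, B5=F
test 6 (u=10) hits B1=F, B2=F, B3=F, B4=S, B5=T
test 7 (u=32) hits B1=F, B2=T, B3=F, B4=S, B5=T
union over the pool: B1=T, B1=F, B2=T, B2=F, B3=F, B4=S, B4=E, B5=T, B5=F
uncovered (1 of 10): B3=T
Answer: 1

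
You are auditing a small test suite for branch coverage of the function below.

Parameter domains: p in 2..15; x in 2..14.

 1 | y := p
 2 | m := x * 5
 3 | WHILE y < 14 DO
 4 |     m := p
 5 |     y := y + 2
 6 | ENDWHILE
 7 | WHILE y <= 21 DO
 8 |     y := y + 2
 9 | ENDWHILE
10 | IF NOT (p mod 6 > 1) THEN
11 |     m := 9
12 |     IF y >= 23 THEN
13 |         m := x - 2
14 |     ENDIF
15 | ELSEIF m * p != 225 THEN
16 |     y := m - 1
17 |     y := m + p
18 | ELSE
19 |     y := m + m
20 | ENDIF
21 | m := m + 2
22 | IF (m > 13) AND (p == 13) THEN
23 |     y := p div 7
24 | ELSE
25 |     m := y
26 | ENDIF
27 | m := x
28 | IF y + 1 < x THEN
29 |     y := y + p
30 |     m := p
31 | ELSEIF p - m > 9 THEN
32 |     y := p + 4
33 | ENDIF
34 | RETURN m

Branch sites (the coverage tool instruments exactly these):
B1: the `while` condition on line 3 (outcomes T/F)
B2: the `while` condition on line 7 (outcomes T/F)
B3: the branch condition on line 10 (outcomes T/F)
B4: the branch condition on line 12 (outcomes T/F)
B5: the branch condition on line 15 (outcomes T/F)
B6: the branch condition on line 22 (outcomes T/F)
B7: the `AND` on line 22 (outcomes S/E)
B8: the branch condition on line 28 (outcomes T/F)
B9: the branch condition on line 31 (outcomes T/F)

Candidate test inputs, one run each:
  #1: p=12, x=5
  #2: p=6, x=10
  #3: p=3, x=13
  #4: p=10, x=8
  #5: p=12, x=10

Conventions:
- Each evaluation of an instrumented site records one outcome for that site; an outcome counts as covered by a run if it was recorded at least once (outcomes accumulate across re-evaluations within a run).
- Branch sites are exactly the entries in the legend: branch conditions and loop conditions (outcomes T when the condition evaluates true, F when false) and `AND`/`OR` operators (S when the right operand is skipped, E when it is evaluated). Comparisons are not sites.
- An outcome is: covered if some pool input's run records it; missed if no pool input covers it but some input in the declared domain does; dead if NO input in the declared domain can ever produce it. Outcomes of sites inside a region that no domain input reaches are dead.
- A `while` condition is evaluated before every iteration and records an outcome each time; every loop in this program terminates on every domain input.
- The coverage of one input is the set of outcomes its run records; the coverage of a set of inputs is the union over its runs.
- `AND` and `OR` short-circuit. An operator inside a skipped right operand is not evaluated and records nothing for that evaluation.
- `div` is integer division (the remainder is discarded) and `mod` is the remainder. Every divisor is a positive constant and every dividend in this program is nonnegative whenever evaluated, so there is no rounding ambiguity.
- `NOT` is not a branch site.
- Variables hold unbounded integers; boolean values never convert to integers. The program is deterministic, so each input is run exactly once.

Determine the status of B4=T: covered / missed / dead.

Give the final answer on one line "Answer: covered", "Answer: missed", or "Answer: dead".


no pool input records B4=T
but domain input (p=7, x=2) does record it -> reachable, so missed
Answer: missed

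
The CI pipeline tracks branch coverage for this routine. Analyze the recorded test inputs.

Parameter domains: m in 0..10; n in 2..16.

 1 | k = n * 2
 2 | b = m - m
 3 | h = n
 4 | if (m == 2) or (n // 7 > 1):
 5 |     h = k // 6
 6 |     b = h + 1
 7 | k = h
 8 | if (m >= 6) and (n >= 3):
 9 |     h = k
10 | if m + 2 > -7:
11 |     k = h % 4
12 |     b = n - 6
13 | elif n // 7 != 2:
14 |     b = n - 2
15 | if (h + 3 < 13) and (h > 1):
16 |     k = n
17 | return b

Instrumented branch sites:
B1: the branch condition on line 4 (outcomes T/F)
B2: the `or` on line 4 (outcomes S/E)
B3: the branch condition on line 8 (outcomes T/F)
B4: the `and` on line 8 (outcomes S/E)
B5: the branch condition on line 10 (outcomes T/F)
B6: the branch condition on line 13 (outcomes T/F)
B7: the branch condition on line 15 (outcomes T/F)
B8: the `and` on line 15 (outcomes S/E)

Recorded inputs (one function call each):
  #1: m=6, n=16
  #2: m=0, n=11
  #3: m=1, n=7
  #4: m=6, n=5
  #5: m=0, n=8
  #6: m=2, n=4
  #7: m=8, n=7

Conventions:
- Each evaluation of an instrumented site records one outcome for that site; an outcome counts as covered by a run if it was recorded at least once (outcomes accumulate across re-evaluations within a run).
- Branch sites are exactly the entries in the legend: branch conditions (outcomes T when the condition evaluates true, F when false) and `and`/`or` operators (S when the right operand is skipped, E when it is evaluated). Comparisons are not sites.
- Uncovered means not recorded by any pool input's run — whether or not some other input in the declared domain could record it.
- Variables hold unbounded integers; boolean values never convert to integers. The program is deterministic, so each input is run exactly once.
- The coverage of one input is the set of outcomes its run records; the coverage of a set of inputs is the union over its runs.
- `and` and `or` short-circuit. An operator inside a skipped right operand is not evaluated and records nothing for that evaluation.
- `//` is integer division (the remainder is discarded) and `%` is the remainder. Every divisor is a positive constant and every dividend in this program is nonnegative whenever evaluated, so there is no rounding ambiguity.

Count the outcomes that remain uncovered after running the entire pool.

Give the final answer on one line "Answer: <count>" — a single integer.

test 1 (m=6, n=16) fires B2->E, B1->T, B4->E, B3->T, B5->T, B8->E, B7->T; hits B1=T, B2=E, B3=T, B4=E, B5=T, B7=T, B8=E
test 2 (m=0, n=11) fires B2->E, B1->F, B4->S, B3->F, B5->T, B8->S, B7->F; hits B1=F, B2=E, B3=F, B4=S, B5=T, B7=F, B8=S
test 3 (m=1, n=7) fires B2->E, B1->F, B4->S, B3->F, B5->T, B8->E, B7->T; hits B1=F, B2=E, B3=F, B4=S, B5=T, B7=T, B8=E
test 4 (m=6, n=5) fires B2->E, B1->F, B4->E, B3->T, B5->T, B8->E, B7->T; hits B1=F, B2=E, B3=T, B4=E, B5=T, B7=T, B8=E
test 5 (m=0, n=8) fires B2->E, B1->F, B4->S, B3->F, B5->T, B8->E, B7->T; hits B1=F, B2=E, B3=F, B4=S, B5=T, B7=T, B8=E
test 6 (m=2, n=4) fires B2->S, B1->T, B4->S, B3->F, B5->T, B8->E, B7->F; hits B1=T, B2=S, B3=F, B4=S, B5=T, B7=F, B8=E
test 7 (m=8, n=7) fires B2->E, B1->F, B4->E, B3->T, B5->T, B8->E, B7->T; hits B1=F, B2=E, B3=T, B4=E, B5=T, B7=T, B8=E
union over the pool: B1=T, B1=F, B2=S, B2=E, B3=T, B3=F, B4=S, B4=E, B5=T, B7=T, B7=F, B8=S, B8=E
uncovered (3 of 16): B5=F, B6=T, B6=F

Answer: 3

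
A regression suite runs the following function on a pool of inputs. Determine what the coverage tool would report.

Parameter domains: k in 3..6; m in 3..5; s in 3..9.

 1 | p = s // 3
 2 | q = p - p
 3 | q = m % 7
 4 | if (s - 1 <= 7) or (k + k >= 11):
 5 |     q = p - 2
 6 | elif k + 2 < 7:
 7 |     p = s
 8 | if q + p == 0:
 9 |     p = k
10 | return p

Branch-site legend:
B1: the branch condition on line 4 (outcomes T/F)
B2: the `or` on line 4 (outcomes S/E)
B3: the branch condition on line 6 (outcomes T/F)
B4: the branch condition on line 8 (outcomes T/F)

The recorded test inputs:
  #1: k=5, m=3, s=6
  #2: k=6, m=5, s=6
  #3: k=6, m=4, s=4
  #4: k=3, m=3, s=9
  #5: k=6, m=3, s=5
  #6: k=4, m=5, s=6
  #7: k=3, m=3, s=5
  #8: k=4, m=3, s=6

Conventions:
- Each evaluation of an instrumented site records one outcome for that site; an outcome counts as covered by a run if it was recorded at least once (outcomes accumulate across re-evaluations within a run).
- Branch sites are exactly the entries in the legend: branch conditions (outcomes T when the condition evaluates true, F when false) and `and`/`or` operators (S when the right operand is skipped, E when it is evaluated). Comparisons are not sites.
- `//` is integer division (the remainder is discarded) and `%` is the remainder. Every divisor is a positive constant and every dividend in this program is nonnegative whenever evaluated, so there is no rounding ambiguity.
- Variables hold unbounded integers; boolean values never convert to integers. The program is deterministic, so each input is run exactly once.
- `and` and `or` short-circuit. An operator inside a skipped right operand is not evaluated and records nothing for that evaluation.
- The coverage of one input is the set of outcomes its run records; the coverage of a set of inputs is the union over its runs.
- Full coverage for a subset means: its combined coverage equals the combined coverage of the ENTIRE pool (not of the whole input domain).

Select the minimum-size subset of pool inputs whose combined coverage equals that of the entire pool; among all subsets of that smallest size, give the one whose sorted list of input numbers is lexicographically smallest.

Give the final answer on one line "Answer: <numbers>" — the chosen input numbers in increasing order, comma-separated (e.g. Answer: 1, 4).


test 1 (k=5, m=3, s=6) fires B2->S, B1->T, B4->F; hits B1=T, B2=S, B4=F
test 2 (k=6, m=5, s=6) fires B2->S, B1->T, B4->F; hits B1=T, B2=S, B4=F
test 3 (k=6, m=4, s=4) fires B2->S, B1->T, B4->T; hits B1=T, B2=S, B4=T
test 4 (k=3, m=3, s=9) fires B2->E, B1->F, B3->T, B4->F; hits B1=F, B2=E, B3=T, B4=F
test 5 (k=6, m=3, s=5) fires B2->S, B1->T, B4->T; hits B1=T, B2=S, B4=T
test 6 (k=4, m=5, s=6) fires B2->S, B1->T, B4->F; hits B1=T, B2=S, B4=F
test 7 (k=3, m=3, s=5) fires B2->S, B1->T, B4->T; hits B1=T, B2=S, B4=T
test 8 (k=4, m=3, s=6) fires B2->S, B1->T, B4->F; hits B1=T, B2=S, B4=F
together the pool reaches 7 outcomes: B1=T, B1=F, B2=S, B2=E, B3=T, B4=T, B4=F
checked all size-1 subsets: none covers 7 outcomes (max 4/7)
the canonical winner is {3, 4}: size 2, full 7-outcome coverage, earliest index list among size-2 covers
Answer: 3, 4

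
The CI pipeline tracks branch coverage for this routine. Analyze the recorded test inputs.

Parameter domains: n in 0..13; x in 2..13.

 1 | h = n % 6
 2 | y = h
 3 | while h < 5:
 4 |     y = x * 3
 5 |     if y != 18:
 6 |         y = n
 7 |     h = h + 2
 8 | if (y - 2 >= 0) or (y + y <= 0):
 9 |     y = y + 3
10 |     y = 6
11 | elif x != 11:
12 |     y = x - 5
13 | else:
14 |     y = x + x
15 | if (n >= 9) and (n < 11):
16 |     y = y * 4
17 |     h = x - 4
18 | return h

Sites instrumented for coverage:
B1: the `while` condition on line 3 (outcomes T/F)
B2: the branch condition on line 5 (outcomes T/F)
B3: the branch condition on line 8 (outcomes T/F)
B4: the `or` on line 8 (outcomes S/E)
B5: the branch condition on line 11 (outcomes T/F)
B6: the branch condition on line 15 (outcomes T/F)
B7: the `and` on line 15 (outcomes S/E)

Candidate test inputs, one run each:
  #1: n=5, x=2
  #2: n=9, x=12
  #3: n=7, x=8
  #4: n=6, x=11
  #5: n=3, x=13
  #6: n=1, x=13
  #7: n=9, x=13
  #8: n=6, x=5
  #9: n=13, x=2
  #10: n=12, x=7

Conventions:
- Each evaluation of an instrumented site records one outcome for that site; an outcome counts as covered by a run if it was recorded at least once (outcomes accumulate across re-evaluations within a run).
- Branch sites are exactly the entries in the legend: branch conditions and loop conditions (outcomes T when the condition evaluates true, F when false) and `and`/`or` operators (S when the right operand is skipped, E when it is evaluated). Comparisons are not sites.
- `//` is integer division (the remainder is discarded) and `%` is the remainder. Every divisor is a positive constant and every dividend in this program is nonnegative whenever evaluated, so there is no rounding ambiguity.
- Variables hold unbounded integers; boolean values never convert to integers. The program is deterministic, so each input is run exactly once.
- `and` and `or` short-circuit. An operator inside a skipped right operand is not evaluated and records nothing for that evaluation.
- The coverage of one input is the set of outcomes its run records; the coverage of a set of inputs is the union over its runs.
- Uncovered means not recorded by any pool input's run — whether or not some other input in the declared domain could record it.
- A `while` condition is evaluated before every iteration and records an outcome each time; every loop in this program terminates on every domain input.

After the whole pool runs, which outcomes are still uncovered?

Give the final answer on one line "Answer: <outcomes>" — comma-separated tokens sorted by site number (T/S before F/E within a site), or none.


#1 (n=5, x=2) -> B1->F, B4->S, B3->T, B7->S, B6->F; covered: B1=F, B3=T, B4=S, B6=F, B7=S
#2 (n=9, x=12) -> B1->T, B2->T, B1->F, B4->S, B3->T, B7->E, B6->T; covered: B1=T, B1=F, B2=T, B3=T, B4=S, B6=T, B7=E
#3 (n=7, x=8) -> B1->T, B2->T, B1->T, B2->T, B1->F, B4->S, B3->T, B7->S, B6->F; covered: B1=T, B1=F, B2=T, B3=T, B4=S, B6=F, B7=S
#4 (n=6, x=11) -> B1->T, B2->T, B1->T, B2->T, B1->T, B2->T, B1->F, B4->S, B3->T, B7->S, B6->F; covered: B1=T, B1=F, B2=T, B3=T, B4=S, B6=F, B7=S
#5 (n=3, x=13) -> B1->T, B2->T, B1->F, B4->S, B3->T, B7->S, B6->F; covered: B1=T, B1=F, B2=T, B3=T, B4=S, B6=F, B7=S
#6 (n=1, x=13) -> B1->T, B2->T, B1->T, B2->T, B1->F, B4->E, B3->F, B5->T, B7->S, B6->F; covered: B1=T, B1=F, B2=T, B3=F, B4=E, B5=T, B6=F, B7=S
#7 (n=9, x=13) -> B1->T, B2->T, B1->F, B4->S, B3->T, B7->E, B6->T; covered: B1=T, B1=F, B2=T, B3=T, B4=S, B6=T, B7=E
#8 (n=6, x=5) -> B1->T, B2->T, B1->T, B2->T, B1->T, B2->T, B1->F, B4->S, B3->T, B7->S, B6->F; covered: B1=T, B1=F, B2=T, B3=T, B4=S, B6=F, B7=S
#9 (n=13, x=2) -> B1->T, B2->T, B1->T, B2->T, B1->F, B4->S, B3->T, B7->E, B6->F; covered: B1=T, B1=F, B2=T, B3=T, B4=S, B6=F, B7=E
#10 (n=12, x=7) -> B1->T, B2->T, B1->T, B2->T, B1->T, B2->T, B1->F, B4->S, B3->T, B7->E, B6->F; covered: B1=T, B1=F, B2=T, B3=T, B4=S, B6=F, B7=E
union over the pool: B1=T, B1=F, B2=T, B3=T, B3=F, B4=S, B4=E, B5=T, B6=T, B6=F, B7=S, B7=E
uncovered (2 of 14): B2=F, B5=F
Answer: B2=F, B5=F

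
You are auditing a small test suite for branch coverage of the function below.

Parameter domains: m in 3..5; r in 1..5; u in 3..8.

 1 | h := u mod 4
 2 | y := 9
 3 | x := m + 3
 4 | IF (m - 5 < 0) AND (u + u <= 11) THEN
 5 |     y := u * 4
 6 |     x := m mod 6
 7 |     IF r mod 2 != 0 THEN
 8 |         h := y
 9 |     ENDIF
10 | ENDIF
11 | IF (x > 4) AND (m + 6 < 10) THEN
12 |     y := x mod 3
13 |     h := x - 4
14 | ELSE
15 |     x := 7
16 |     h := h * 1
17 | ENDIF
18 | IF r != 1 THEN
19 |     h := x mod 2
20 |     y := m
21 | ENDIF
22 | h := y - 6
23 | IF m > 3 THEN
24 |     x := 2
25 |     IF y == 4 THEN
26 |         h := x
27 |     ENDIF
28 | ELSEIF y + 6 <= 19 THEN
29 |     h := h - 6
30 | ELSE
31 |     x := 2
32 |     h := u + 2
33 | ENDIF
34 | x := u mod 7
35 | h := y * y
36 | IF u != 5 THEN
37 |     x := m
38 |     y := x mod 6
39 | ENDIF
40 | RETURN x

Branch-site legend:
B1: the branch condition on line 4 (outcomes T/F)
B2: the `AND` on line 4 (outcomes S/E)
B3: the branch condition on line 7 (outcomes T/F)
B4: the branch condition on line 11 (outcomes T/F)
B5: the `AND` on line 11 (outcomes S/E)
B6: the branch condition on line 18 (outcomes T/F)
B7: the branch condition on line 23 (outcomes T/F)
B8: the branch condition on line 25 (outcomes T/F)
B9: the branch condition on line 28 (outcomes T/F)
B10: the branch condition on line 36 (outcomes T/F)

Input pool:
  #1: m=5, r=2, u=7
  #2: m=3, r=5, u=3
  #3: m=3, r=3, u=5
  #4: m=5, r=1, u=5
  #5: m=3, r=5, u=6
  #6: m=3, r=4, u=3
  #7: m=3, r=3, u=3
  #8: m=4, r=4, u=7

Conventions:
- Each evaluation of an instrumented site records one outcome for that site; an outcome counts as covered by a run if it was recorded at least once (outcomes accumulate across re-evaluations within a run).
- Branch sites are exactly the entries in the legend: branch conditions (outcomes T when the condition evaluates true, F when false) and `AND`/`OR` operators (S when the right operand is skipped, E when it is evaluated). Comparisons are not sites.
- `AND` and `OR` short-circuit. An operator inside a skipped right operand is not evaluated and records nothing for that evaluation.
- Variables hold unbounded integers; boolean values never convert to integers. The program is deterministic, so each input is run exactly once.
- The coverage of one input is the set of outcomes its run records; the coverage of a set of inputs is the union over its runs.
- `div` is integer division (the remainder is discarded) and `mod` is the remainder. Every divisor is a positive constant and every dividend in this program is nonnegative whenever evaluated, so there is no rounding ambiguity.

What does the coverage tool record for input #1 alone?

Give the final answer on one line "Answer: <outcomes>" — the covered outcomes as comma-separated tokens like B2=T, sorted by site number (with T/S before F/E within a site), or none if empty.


Simulating input #1 (m=5, r=2, u=7) step by step:
  B2->S, B1->F, B5->E, B4->F, B6->T, B7->T, B8->F, B10->T
collecting distinct outcomes: B1=F, B2=S, B4=F, B5=E, B6=T, B7=T, B8=F, B10=T
Answer: B1=F, B2=S, B4=F, B5=E, B6=T, B7=T, B8=F, B10=T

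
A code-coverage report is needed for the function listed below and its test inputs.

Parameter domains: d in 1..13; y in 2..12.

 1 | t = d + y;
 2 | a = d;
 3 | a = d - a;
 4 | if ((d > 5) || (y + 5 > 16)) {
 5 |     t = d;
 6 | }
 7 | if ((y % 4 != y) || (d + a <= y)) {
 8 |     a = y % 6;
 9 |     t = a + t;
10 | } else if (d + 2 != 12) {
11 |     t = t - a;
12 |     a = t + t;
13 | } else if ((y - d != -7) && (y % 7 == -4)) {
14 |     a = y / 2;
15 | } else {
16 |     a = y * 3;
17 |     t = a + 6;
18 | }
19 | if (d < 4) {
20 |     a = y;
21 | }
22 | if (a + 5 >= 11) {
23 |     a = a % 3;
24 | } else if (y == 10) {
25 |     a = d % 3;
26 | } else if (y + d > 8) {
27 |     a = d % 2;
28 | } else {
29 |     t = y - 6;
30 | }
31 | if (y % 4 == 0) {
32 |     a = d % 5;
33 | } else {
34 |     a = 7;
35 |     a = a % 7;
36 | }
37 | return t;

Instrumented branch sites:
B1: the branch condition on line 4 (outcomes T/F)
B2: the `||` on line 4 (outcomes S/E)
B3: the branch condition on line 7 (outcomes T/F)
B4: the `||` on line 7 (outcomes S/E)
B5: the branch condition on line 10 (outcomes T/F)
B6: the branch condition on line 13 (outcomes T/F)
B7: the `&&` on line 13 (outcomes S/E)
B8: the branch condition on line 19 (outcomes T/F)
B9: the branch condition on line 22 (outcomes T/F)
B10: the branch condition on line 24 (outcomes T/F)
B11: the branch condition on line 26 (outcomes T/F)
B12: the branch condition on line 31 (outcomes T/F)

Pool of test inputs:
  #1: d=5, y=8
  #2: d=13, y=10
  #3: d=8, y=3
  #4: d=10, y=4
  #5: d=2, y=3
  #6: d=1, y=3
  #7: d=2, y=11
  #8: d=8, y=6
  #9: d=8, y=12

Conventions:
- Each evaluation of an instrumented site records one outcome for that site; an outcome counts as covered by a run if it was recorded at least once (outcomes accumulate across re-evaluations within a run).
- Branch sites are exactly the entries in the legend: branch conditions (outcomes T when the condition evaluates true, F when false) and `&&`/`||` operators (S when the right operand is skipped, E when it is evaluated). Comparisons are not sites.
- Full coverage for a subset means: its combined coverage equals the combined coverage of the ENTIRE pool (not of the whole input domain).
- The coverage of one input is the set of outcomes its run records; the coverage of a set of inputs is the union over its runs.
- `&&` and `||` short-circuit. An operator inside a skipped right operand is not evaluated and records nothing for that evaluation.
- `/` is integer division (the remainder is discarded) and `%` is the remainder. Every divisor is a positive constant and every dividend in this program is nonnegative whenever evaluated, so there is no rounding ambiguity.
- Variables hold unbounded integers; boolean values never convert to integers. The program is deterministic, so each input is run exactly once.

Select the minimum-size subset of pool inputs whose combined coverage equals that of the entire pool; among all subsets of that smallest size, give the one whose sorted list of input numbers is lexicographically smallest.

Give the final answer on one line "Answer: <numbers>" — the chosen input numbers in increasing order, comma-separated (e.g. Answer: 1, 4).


#1 (d=5, y=8) -> B2->E, B1->F, B4->S, B3->T, B8->F, B9->F, B10->F, B11->T, B12->T; covered: B1=F, B2=E, B3=T, B4=S, B8=F, B9=F, B10=F, B11=T, B12=T
#2 (d=13, y=10) -> B2->S, B1->T, B4->S, B3->T, B8->F, B9->F, B10->T, B12->F; covered: B1=T, B2=S, B3=T, B4=S, B8=F, B9=F, B10=T, B12=F
#3 (d=8, y=3) -> B2->S, B1->T, B4->E, B3->F, B5->T, B8->F, B9->T, B12->F; covered: B1=T, B2=S, B3=F, B4=E, B5=T, B8=F, B9=T, B12=F
#4 (d=10, y=4) -> B2->S, B1->T, B4->S, B3->T, B8->F, B9->F, B10->F, B11->T, B12->T; covered: B1=T, B2=S, B3=T, B4=S, B8=F, B9=F, B10=F, B11=T, B12=T
#5 (d=2, y=3) -> B2->E, B1->F, B4->E, B3->T, B8->T, B9->F, B10->F, B11->F, B12->F; covered: B1=F, B2=E, B3=T, B4=E, B8=T, B9=F, B10=F, B11=F, B12=F
#6 (d=1, y=3) -> B2->E, B1->F, B4->E, B3->T, B8->T, B9->F, B10->F, B11->F, B12->F; covered: B1=F, B2=E, B3=T, B4=E, B8=T, B9=F, B10=F, B11=F, B12=F
#7 (d=2, y=11) -> B2->E, B1->F, B4->S, B3->T, B8->T, B9->T, B12->F; covered: B1=F, B2=E, B3=T, B4=S, B8=T, B9=T, B12=F
#8 (d=8, y=6) -> B2->S, B1->T, B4->S, B3->T, B8->F, B9->F, B10->F, B11->T, B12->F; covered: B1=T, B2=S, B3=T, B4=S, B8=F, B9=F, B10=F, B11=T, B12=F
#9 (d=8, y=12) -> B2->S, B1->T, B4->S, B3->T, B8->F, B9->F, B10->F, B11->T, B12->T; covered: B1=T, B2=S, B3=T, B4=S, B8=F, B9=F, B10=F, B11=T, B12=T
pool-wide coverage (19 outcomes): B1=T, B1=F, B2=S, B2=E, B3=T, B3=F, B4=S, B4=E, B5=T, B8=T, B8=F, B9=T, B9=F, B10=T, B10=F, B11=T, B11=F, B12=T, B12=F
no size-1 subset reaches all 19 outcomes (best union: 9/19)
no size-2 subset reaches all 19 outcomes (best union: 16/19)
no size-3 subset reaches all 19 outcomes (best union: 18/19)
the canonical winner is {1, 2, 3, 5}: size 4, full 19-outcome coverage, earliest index list among size-4 covers
Answer: 1, 2, 3, 5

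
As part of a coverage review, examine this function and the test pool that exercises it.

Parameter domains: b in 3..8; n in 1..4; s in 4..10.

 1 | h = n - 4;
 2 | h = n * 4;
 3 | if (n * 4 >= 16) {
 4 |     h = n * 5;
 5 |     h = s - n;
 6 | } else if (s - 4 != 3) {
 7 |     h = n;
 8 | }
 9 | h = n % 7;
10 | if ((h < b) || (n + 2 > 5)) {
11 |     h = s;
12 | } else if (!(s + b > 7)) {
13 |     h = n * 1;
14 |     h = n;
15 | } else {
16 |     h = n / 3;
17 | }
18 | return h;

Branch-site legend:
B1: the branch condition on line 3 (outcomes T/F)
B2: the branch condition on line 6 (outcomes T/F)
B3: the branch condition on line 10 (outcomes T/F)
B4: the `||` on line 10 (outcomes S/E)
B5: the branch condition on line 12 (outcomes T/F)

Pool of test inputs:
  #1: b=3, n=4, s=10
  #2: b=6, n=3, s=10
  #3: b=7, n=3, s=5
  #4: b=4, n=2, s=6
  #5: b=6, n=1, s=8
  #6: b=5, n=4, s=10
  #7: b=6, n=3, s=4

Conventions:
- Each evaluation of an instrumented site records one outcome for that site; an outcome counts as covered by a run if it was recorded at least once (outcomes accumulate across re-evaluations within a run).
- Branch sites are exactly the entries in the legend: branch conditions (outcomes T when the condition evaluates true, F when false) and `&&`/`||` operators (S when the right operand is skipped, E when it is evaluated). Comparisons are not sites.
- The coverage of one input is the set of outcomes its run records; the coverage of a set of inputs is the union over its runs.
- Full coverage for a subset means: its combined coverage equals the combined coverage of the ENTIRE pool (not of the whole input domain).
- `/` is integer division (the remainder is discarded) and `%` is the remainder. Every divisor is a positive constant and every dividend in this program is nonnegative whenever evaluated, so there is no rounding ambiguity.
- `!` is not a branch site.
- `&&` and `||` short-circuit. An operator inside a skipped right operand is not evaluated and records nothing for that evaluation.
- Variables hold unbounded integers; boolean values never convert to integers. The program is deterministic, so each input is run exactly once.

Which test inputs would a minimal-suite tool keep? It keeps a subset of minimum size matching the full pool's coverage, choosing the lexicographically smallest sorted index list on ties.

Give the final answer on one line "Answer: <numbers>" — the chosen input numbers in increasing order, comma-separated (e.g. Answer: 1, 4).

input #1, b=3, n=4, s=10: events B1->T, B4->E, B3->T; outcomes B1=T, B3=T, B4=E
input #2, b=6, n=3, s=10: events B1->F, B2->T, B4->S, B3->T; outcomes B1=F, B2=T, B3=T, B4=S
input #3, b=7, n=3, s=5: events B1->F, B2->T, B4->S, B3->T; outcomes B1=F, B2=T, B3=T, B4=S
input #4, b=4, n=2, s=6: events B1->F, B2->T, B4->S, B3->T; outcomes B1=F, B2=T, B3=T, B4=S
input #5, b=6, n=1, s=8: events B1->F, B2->T, B4->S, B3->T; outcomes B1=F, B2=T, B3=T, B4=S
input #6, b=5, n=4, s=10: events B1->T, B4->S, B3->T; outcomes B1=T, B3=T, B4=S
input #7, b=6, n=3, s=4: events B1->F, B2->T, B4->S, B3->T; outcomes B1=F, B2=T, B3=T, B4=S
together the pool reaches 6 outcomes: B1=T, B1=F, B2=T, B3=T, B4=S, B4=E
size 1 is not enough: best union over all size-1 subsets is 4/6
inputs {1, 2} (size 2) cover everything; no size-2 subset with a lexicographically smaller index list covers all 6

Answer: 1, 2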